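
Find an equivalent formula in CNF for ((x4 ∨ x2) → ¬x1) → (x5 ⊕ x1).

((x4 ∨ x2) → ¬x1) → (x5 ⊕ x1)
⇔ ¬((x4 ∨ x2) → ¬x1) ∨ (x5 ⊕ x1)   — eliminate →
⇔ ¬(¬(x4 ∨ x2) ∨ ¬x1) ∨ (x5 ⊕ x1)   — eliminate →
⇔ ¬(¬(x4 ∨ x2) ∨ ¬x1) ∨ ((x5 ∨ x1) ∧ ¬(x5 ∧ x1))   — expand ⊕
⇔ (¬¬(x4 ∨ x2) ∧ ¬¬x1) ∨ ((x5 ∨ x1) ∧ ¬(x5 ∧ x1))   — De Morgan
⇔ ((x4 ∨ x2) ∧ ¬¬x1) ∨ ((x5 ∨ x1) ∧ ¬(x5 ∧ x1))   — double negation
⇔ ((x4 ∨ x2) ∧ x1) ∨ ((x5 ∨ x1) ∧ ¬(x5 ∧ x1))   — double negation
⇔ ((x4 ∨ x2) ∧ x1) ∨ ((x5 ∨ x1) ∧ (¬x5 ∨ ¬x1))   — De Morgan
⇔ (x4 ∨ x2 ∨ x5 ∨ x1) ∧ (x4 ∨ x2 ∨ ¬x5 ∨ ¬x1) ∧ (x1 ∨ x5 ∨ x1) ∧ (x1 ∨ ¬x5 ∨ ¬x1)   — distribute ∨ over ∧
⇔ (x4 ∨ x2 ∨ ¬x5 ∨ ¬x1) ∧ (x1 ∨ x5)   — simplify

(x4 ∨ x2 ∨ ¬x5 ∨ ¬x1) ∧ (x1 ∨ x5)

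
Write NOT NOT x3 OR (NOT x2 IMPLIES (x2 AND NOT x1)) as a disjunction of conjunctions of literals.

x3 OR x2

NOT NOT x3 OR (NOT x2 IMPLIES (x2 AND NOT x1))
≡ NOT NOT x3 OR NOT NOT x2 OR (x2 AND NOT x1)   — eliminate IMPLIES
≡ x3 OR NOT NOT x2 OR (x2 AND NOT x1)   — double negation
≡ x3 OR x2 OR (x2 AND NOT x1)   — double negation
≡ x3 OR x2   — simplify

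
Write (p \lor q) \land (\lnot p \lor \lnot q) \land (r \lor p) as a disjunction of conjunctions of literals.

(p \land \lnot q) \lor (q \land \lnot p \land r)

(p \lor q) \land (\lnot p \lor \lnot q) \land (r \lor p)
≡ (p \land \lnot p \land r) \lor (p \land \lnot p \land p) \lor (p \land \lnot q \land r) \lor (p \land \lnot q \land p) \lor (q \land \lnot p \land r) \lor (q \land \lnot p \land p) \lor (q \land \lnot q \land r) \lor (q \land \lnot q \land p)   [distribute \land over \lor]
≡ (p \land \lnot q) \lor (q \land \lnot p \land r)   [simplify]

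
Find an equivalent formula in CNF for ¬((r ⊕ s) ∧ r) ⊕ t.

(¬r ∨ s ∨ t) ∧ (¬r ∨ ¬s ∨ ¬t) ∧ (r ∨ ¬t)

¬((r ⊕ s) ∧ r) ⊕ t
≡ (¬((r ⊕ s) ∧ r) ∨ t) ∧ ¬(¬((r ⊕ s) ∧ r) ∧ t)   — expand ⊕
≡ (¬((r ∨ s) ∧ ¬(r ∧ s) ∧ r) ∨ t) ∧ ¬(¬((r ⊕ s) ∧ r) ∧ t)   — expand ⊕
≡ (¬((r ∨ s) ∧ ¬(r ∧ s) ∧ r) ∨ t) ∧ ¬(¬((r ∨ s) ∧ ¬(r ∧ s) ∧ r) ∧ t)   — expand ⊕
≡ (¬(r ∨ s) ∨ ¬¬(r ∧ s) ∨ ¬r ∨ t) ∧ ¬(¬((r ∨ s) ∧ ¬(r ∧ s) ∧ r) ∧ t)   — De Morgan
≡ ((¬r ∧ ¬s) ∨ ¬¬(r ∧ s) ∨ ¬r ∨ t) ∧ ¬(¬((r ∨ s) ∧ ¬(r ∧ s) ∧ r) ∧ t)   — De Morgan
≡ ((¬r ∧ ¬s) ∨ (r ∧ s) ∨ ¬r ∨ t) ∧ ¬(¬((r ∨ s) ∧ ¬(r ∧ s) ∧ r) ∧ t)   — double negation
≡ ((¬r ∧ ¬s) ∨ (r ∧ s) ∨ ¬r ∨ t) ∧ (¬¬((r ∨ s) ∧ ¬(r ∧ s) ∧ r) ∨ ¬t)   — De Morgan
≡ ((¬r ∧ ¬s) ∨ (r ∧ s) ∨ ¬r ∨ t) ∧ (((r ∨ s) ∧ ¬(r ∧ s) ∧ r) ∨ ¬t)   — double negation
≡ ((¬r ∧ ¬s) ∨ (r ∧ s) ∨ ¬r ∨ t) ∧ (((r ∨ s) ∧ (¬r ∨ ¬s) ∧ r) ∨ ¬t)   — De Morgan
≡ (¬r ∨ r ∨ ¬r ∨ t) ∧ (¬r ∨ s ∨ ¬r ∨ t) ∧ (¬s ∨ r ∨ ¬r ∨ t) ∧ (¬s ∨ s ∨ ¬r ∨ t) ∧ (r ∨ s ∨ ¬t) ∧ (¬r ∨ ¬s ∨ ¬t) ∧ (r ∨ ¬t)   — distribute ∨ over ∧
≡ (¬r ∨ s ∨ t) ∧ (¬r ∨ ¬s ∨ ¬t) ∧ (r ∨ ¬t)   — simplify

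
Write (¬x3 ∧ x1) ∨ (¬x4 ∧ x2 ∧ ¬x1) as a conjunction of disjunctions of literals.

(¬x3 ∨ ¬x4) ∧ (¬x3 ∨ x2) ∧ (¬x3 ∨ ¬x1) ∧ (x1 ∨ ¬x4) ∧ (x1 ∨ x2)

(¬x3 ∧ x1) ∨ (¬x4 ∧ x2 ∧ ¬x1)
≡ (¬x3 ∨ ¬x4) ∧ (¬x3 ∨ x2) ∧ (¬x3 ∨ ¬x1) ∧ (x1 ∨ ¬x4) ∧ (x1 ∨ x2) ∧ (x1 ∨ ¬x1)
≡ (¬x3 ∨ ¬x4) ∧ (¬x3 ∨ x2) ∧ (¬x3 ∨ ¬x1) ∧ (x1 ∨ ¬x4) ∧ (x1 ∨ x2)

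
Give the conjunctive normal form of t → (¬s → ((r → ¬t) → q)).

¬t ∨ s ∨ r ∨ q

t → (¬s → ((r → ¬t) → q))
⇔ ¬t ∨ (¬s → ((r → ¬t) → q))   [eliminate →]
⇔ ¬t ∨ ¬¬s ∨ ((r → ¬t) → q)   [eliminate →]
⇔ ¬t ∨ ¬¬s ∨ ¬(r → ¬t) ∨ q   [eliminate →]
⇔ ¬t ∨ ¬¬s ∨ ¬(¬r ∨ ¬t) ∨ q   [eliminate →]
⇔ ¬t ∨ s ∨ ¬(¬r ∨ ¬t) ∨ q   [double negation]
⇔ ¬t ∨ s ∨ ¬¬r ∧ ¬¬t ∨ q   [De Morgan]
⇔ ¬t ∨ s ∨ r ∧ ¬¬t ∨ q   [double negation]
⇔ ¬t ∨ s ∨ r ∧ t ∨ q   [double negation]
⇔ (¬t ∨ s ∨ r ∨ q) ∧ (¬t ∨ s ∨ t ∨ q)   [distribute ∨ over ∧]
⇔ ¬t ∨ s ∨ r ∨ q   [simplify]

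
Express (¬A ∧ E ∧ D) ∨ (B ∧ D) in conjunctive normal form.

(¬A ∧ E ∧ D) ∨ (B ∧ D)
⇔ (¬A ∨ B) ∧ (¬A ∨ D) ∧ (E ∨ B) ∧ (E ∨ D) ∧ (D ∨ B) ∧ (D ∨ D)   — distribute ∨ over ∧
⇔ (¬A ∨ B) ∧ (E ∨ B) ∧ D   — simplify

(¬A ∨ B) ∧ (E ∨ B) ∧ D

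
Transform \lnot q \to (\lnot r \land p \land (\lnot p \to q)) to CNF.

\lnot q \to (\lnot r \land p \land (\lnot p \to q))
≡ \lnot \lnot q \lor (\lnot r \land p \land (\lnot p \to q))   [eliminate \to]
≡ \lnot \lnot q \lor (\lnot r \land p \land (\lnot \lnot p \lor q))   [eliminate \to]
≡ q \lor (\lnot r \land p \land (\lnot \lnot p \lor q))   [double negation]
≡ q \lor (\lnot r \land p \land (p \lor q))   [double negation]
≡ (q \lor \lnot r) \land (q \lor p) \land (q \lor p \lor q)   [distribute \lor over \land]
≡ (q \lor \lnot r) \land (q \lor p)   [simplify]

(q \lor \lnot r) \land (q \lor p)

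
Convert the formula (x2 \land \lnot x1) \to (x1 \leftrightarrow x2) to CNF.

(x2 \land \lnot x1) \to (x1 \leftrightarrow x2)
⇔ \lnot (x2 \land \lnot x1) \lor (x1 \leftrightarrow x2)
⇔ \lnot (x2 \land \lnot x1) \lor ((x1 \to x2) \land (x2 \to x1))
⇔ \lnot (x2 \land \lnot x1) \lor ((\lnot x1 \lor x2) \land (x2 \to x1))
⇔ \lnot (x2 \land \lnot x1) \lor ((\lnot x1 \lor x2) \land (\lnot x2 \lor x1))
⇔ \lnot x2 \lor \lnot \lnot x1 \lor ((\lnot x1 \lor x2) \land (\lnot x2 \lor x1))
⇔ \lnot x2 \lor x1 \lor ((\lnot x1 \lor x2) \land (\lnot x2 \lor x1))
⇔ (\lnot x2 \lor x1 \lor \lnot x1 \lor x2) \land (\lnot x2 \lor x1 \lor \lnot x2 \lor x1)
⇔ \lnot x2 \lor x1

\lnot x2 \lor x1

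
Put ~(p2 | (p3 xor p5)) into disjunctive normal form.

(~p2 & ~p3 & ~p5) | (~p2 & p5 & p3)

~(p2 | (p3 xor p5))
= ~(p2 | (p3 & ~p5) | (~p3 & p5))   [expand xor]
= ~p2 & ~(p3 & ~p5) & ~(~p3 & p5)   [De Morgan]
= ~p2 & (~p3 | ~~p5) & ~(~p3 & p5)   [De Morgan]
= ~p2 & (~p3 | p5) & ~(~p3 & p5)   [double negation]
= ~p2 & (~p3 | p5) & (~~p3 | ~p5)   [De Morgan]
= ~p2 & (~p3 | p5) & (p3 | ~p5)   [double negation]
= (~p2 & ~p3 & p3) | (~p2 & ~p3 & ~p5) | (~p2 & p5 & p3) | (~p2 & p5 & ~p5)   [distribute & over |]
= (~p2 & ~p3 & ~p5) | (~p2 & p5 & p3)   [simplify]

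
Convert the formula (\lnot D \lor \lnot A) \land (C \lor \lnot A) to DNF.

(\lnot D \lor \lnot A) \land (C \lor \lnot A)
= (\lnot D \land C) \lor (\lnot D \land \lnot A) \lor (\lnot A \land C) \lor (\lnot A \land \lnot A)   — distribute \land over \lor
= (\lnot D \land C) \lor \lnot A   — simplify

(\lnot D \land C) \lor \lnot A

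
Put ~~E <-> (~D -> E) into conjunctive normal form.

~~E <-> (~D -> E)
≡ (~~E -> (~D -> E)) & ((~D -> E) -> ~~E)
≡ (~~~E | (~D -> E)) & ((~D -> E) -> ~~E)
≡ (~~~E | ~~D | E) & ((~D -> E) -> ~~E)
≡ (~~~E | ~~D | E) & (~(~D -> E) | ~~E)
≡ (~~~E | ~~D | E) & (~(~~D | E) | ~~E)
≡ (~E | ~~D | E) & (~(~~D | E) | ~~E)
≡ (~E | D | E) & (~(~~D | E) | ~~E)
≡ (~E | D | E) & ((~~~D & ~E) | ~~E)
≡ (~E | D | E) & ((~D & ~E) | ~~E)
≡ (~E | D | E) & ((~D & ~E) | E)
≡ (~E | D | E) & (~D | E) & (~E | E)
≡ ~D | E

~D | E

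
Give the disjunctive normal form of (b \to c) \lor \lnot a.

\lnot b \lor c \lor \lnot a

(b \to c) \lor \lnot a
= \lnot b \lor c \lor \lnot a   — eliminate \to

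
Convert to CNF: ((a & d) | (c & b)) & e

(a | c) & (a | b) & (d | c) & (d | b) & e

((a & d) | (c & b)) & e
≡ (a | c) & (a | b) & (d | c) & (d | b) & e   [distribute | over &]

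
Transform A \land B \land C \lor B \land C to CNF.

A \land B \land C \lor B \land C
≡ (A \lor B) \land (A \lor C) \land (B \lor B) \land (B \lor C) \land (C \lor B) \land (C \lor C)   [distribute \lor over \land]
≡ B \land C   [simplify]

B \land C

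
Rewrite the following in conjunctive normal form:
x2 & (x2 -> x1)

x2 & (x2 -> x1)
= x2 & (~x2 | x1)   [eliminate ->]

x2 & (~x2 | x1)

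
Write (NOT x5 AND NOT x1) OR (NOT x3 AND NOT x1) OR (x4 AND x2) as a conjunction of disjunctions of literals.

(NOT x5 OR NOT x3 OR x4) AND (NOT x5 OR NOT x3 OR x2) AND (NOT x1 OR x4) AND (NOT x1 OR x2)

(NOT x5 AND NOT x1) OR (NOT x3 AND NOT x1) OR (x4 AND x2)
≡ (NOT x5 OR NOT x3 OR x4) AND (NOT x5 OR NOT x3 OR x2) AND (NOT x5 OR NOT x1 OR x4) AND (NOT x5 OR NOT x1 OR x2) AND (NOT x1 OR NOT x3 OR x4) AND (NOT x1 OR NOT x3 OR x2) AND (NOT x1 OR NOT x1 OR x4) AND (NOT x1 OR NOT x1 OR x2)   [distribute OR over AND]
≡ (NOT x5 OR NOT x3 OR x4) AND (NOT x5 OR NOT x3 OR x2) AND (NOT x1 OR x4) AND (NOT x1 OR x2)   [simplify]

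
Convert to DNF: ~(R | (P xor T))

(~R & ~P & ~T) | (~R & T & P)

~(R | (P xor T))
⇔ ~(R | (P & ~T) | (~P & T))   — expand xor
⇔ ~R & ~(P & ~T) & ~(~P & T)   — De Morgan
⇔ ~R & (~P | ~~T) & ~(~P & T)   — De Morgan
⇔ ~R & (~P | T) & ~(~P & T)   — double negation
⇔ ~R & (~P | T) & (~~P | ~T)   — De Morgan
⇔ ~R & (~P | T) & (P | ~T)   — double negation
⇔ (~R & ~P & P) | (~R & ~P & ~T) | (~R & T & P) | (~R & T & ~T)   — distribute & over |
⇔ (~R & ~P & ~T) | (~R & T & P)   — simplify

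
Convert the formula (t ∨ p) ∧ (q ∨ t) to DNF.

(t ∨ p) ∧ (q ∨ t)
≡ (t ∧ q) ∨ (t ∧ t) ∨ (p ∧ q) ∨ (p ∧ t)   (distribute ∧ over ∨)
≡ t ∨ (p ∧ q)   (simplify)

t ∨ (p ∧ q)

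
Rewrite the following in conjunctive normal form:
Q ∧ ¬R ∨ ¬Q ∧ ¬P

(Q ∨ ¬P) ∧ (¬R ∨ ¬Q) ∧ (¬R ∨ ¬P)

Q ∧ ¬R ∨ ¬Q ∧ ¬P
≡ (Q ∨ ¬Q) ∧ (Q ∨ ¬P) ∧ (¬R ∨ ¬Q) ∧ (¬R ∨ ¬P)   [distribute ∨ over ∧]
≡ (Q ∨ ¬P) ∧ (¬R ∨ ¬Q) ∧ (¬R ∨ ¬P)   [simplify]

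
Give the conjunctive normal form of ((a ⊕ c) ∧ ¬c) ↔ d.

((a ⊕ c) ∧ ¬c) ↔ d
≡ (((a ⊕ c) ∧ ¬c) → d) ∧ (d → ((a ⊕ c) ∧ ¬c))   — eliminate ↔
≡ (¬((a ⊕ c) ∧ ¬c) ∨ d) ∧ (d → ((a ⊕ c) ∧ ¬c))   — eliminate →
≡ (¬((a ∨ c) ∧ ¬(a ∧ c) ∧ ¬c) ∨ d) ∧ (d → ((a ⊕ c) ∧ ¬c))   — expand ⊕
≡ (¬((a ∨ c) ∧ ¬(a ∧ c) ∧ ¬c) ∨ d) ∧ (¬d ∨ ((a ⊕ c) ∧ ¬c))   — eliminate →
≡ (¬((a ∨ c) ∧ ¬(a ∧ c) ∧ ¬c) ∨ d) ∧ (¬d ∨ ((a ∨ c) ∧ ¬(a ∧ c) ∧ ¬c))   — expand ⊕
≡ (¬(a ∨ c) ∨ ¬¬(a ∧ c) ∨ ¬¬c ∨ d) ∧ (¬d ∨ ((a ∨ c) ∧ ¬(a ∧ c) ∧ ¬c))   — De Morgan
≡ ((¬a ∧ ¬c) ∨ ¬¬(a ∧ c) ∨ ¬¬c ∨ d) ∧ (¬d ∨ ((a ∨ c) ∧ ¬(a ∧ c) ∧ ¬c))   — De Morgan
≡ ((¬a ∧ ¬c) ∨ (a ∧ c) ∨ ¬¬c ∨ d) ∧ (¬d ∨ ((a ∨ c) ∧ ¬(a ∧ c) ∧ ¬c))   — double negation
≡ ((¬a ∧ ¬c) ∨ (a ∧ c) ∨ c ∨ d) ∧ (¬d ∨ ((a ∨ c) ∧ ¬(a ∧ c) ∧ ¬c))   — double negation
≡ ((¬a ∧ ¬c) ∨ (a ∧ c) ∨ c ∨ d) ∧ (¬d ∨ ((a ∨ c) ∧ (¬a ∨ ¬c) ∧ ¬c))   — De Morgan
≡ (¬a ∨ a ∨ c ∨ d) ∧ (¬a ∨ c ∨ c ∨ d) ∧ (¬c ∨ a ∨ c ∨ d) ∧ (¬c ∨ c ∨ c ∨ d) ∧ (¬d ∨ a ∨ c) ∧ (¬d ∨ ¬a ∨ ¬c) ∧ (¬d ∨ ¬c)   — distribute ∨ over ∧
≡ (¬a ∨ c ∨ d) ∧ (¬d ∨ a ∨ c) ∧ (¬d ∨ ¬c)   — simplify

(¬a ∨ c ∨ d) ∧ (¬d ∨ a ∨ c) ∧ (¬d ∨ ¬c)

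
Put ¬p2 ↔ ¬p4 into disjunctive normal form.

(p2 ∧ p4) ∨ (¬p4 ∧ ¬p2)

¬p2 ↔ ¬p4
= (¬p2 → ¬p4) ∧ (¬p4 → ¬p2)
= (¬¬p2 ∨ ¬p4) ∧ (¬p4 → ¬p2)
= (¬¬p2 ∨ ¬p4) ∧ (¬¬p4 ∨ ¬p2)
= (p2 ∨ ¬p4) ∧ (¬¬p4 ∨ ¬p2)
= (p2 ∨ ¬p4) ∧ (p4 ∨ ¬p2)
= (p2 ∧ p4) ∨ (p2 ∧ ¬p2) ∨ (¬p4 ∧ p4) ∨ (¬p4 ∧ ¬p2)
= (p2 ∧ p4) ∨ (¬p4 ∧ ¬p2)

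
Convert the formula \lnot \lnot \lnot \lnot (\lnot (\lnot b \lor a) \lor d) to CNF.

\lnot \lnot \lnot \lnot (\lnot (\lnot b \lor a) \lor d)
≡ \lnot \lnot (\lnot (\lnot b \lor a) \lor d)   (double negation)
≡ \lnot (\lnot b \lor a) \lor d   (double negation)
≡ (\lnot \lnot b \land \lnot a) \lor d   (De Morgan)
≡ (b \land \lnot a) \lor d   (double negation)
≡ (b \lor d) \land (\lnot a \lor d)   (distribute \lor over \land)

(b \lor d) \land (\lnot a \lor d)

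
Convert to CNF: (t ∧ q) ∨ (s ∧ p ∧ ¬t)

(t ∨ s) ∧ (t ∨ p) ∧ (q ∨ s) ∧ (q ∨ p) ∧ (q ∨ ¬t)

(t ∧ q) ∨ (s ∧ p ∧ ¬t)
⇔ (t ∨ s) ∧ (t ∨ p) ∧ (t ∨ ¬t) ∧ (q ∨ s) ∧ (q ∨ p) ∧ (q ∨ ¬t)   (distribute ∨ over ∧)
⇔ (t ∨ s) ∧ (t ∨ p) ∧ (q ∨ s) ∧ (q ∨ p) ∧ (q ∨ ¬t)   (simplify)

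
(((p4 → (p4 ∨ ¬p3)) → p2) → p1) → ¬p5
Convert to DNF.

(((p4 → (p4 ∨ ¬p3)) → p2) → p1) → ¬p5
⇔ ¬(((p4 → (p4 ∨ ¬p3)) → p2) → p1) ∨ ¬p5   [eliminate →]
⇔ ¬(¬((p4 → (p4 ∨ ¬p3)) → p2) ∨ p1) ∨ ¬p5   [eliminate →]
⇔ ¬(¬(¬(p4 → (p4 ∨ ¬p3)) ∨ p2) ∨ p1) ∨ ¬p5   [eliminate →]
⇔ ¬(¬(¬(¬p4 ∨ p4 ∨ ¬p3) ∨ p2) ∨ p1) ∨ ¬p5   [eliminate →]
⇔ (¬¬(¬(¬p4 ∨ p4 ∨ ¬p3) ∨ p2) ∧ ¬p1) ∨ ¬p5   [De Morgan]
⇔ ((¬(¬p4 ∨ p4 ∨ ¬p3) ∨ p2) ∧ ¬p1) ∨ ¬p5   [double negation]
⇔ (((¬¬p4 ∧ ¬p4 ∧ ¬¬p3) ∨ p2) ∧ ¬p1) ∨ ¬p5   [De Morgan]
⇔ (((p4 ∧ ¬p4 ∧ ¬¬p3) ∨ p2) ∧ ¬p1) ∨ ¬p5   [double negation]
⇔ (((p4 ∧ ¬p4 ∧ p3) ∨ p2) ∧ ¬p1) ∨ ¬p5   [double negation]
⇔ (p4 ∧ ¬p4 ∧ p3 ∧ ¬p1) ∨ (p2 ∧ ¬p1) ∨ ¬p5   [distribute ∧ over ∨]
⇔ (p2 ∧ ¬p1) ∨ ¬p5   [simplify]

(p2 ∧ ¬p1) ∨ ¬p5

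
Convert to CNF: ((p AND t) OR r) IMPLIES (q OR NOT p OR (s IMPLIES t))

((p AND t) OR r) IMPLIES (q OR NOT p OR (s IMPLIES t))
≡ NOT ((p AND t) OR r) OR q OR NOT p OR (s IMPLIES t)   — eliminate IMPLIES
≡ NOT ((p AND t) OR r) OR q OR NOT p OR NOT s OR t   — eliminate IMPLIES
≡ (NOT (p AND t) AND NOT r) OR q OR NOT p OR NOT s OR t   — De Morgan
≡ ((NOT p OR NOT t) AND NOT r) OR q OR NOT p OR NOT s OR t   — De Morgan
≡ (NOT p OR NOT t OR q OR NOT p OR NOT s OR t) AND (NOT r OR q OR NOT p OR NOT s OR t)   — distribute OR over AND
≡ NOT r OR q OR NOT p OR NOT s OR t   — simplify

NOT r OR q OR NOT p OR NOT s OR t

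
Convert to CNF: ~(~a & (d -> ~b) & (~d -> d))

~(~a & (d -> ~b) & (~d -> d))
≡ ~(~a & (~d | ~b) & (~d -> d))
≡ ~(~a & (~d | ~b) & (~~d | d))
≡ ~~a | ~(~d | ~b) | ~(~~d | d)
≡ a | ~(~d | ~b) | ~(~~d | d)
≡ a | (~~d & ~~b) | ~(~~d | d)
≡ a | (d & ~~b) | ~(~~d | d)
≡ a | (d & b) | ~(~~d | d)
≡ a | (d & b) | (~~~d & ~d)
≡ a | (d & b) | (~d & ~d)
≡ (a | d | ~d) & (a | d | ~d) & (a | b | ~d) & (a | b | ~d)
≡ a | b | ~d

a | b | ~d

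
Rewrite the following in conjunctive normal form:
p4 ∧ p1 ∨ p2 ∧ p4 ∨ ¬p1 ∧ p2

(p4 ∨ p2) ∧ (p4 ∨ ¬p1) ∧ (p1 ∨ p2)

p4 ∧ p1 ∨ p2 ∧ p4 ∨ ¬p1 ∧ p2
⇔ (p4 ∨ p2 ∨ ¬p1) ∧ (p4 ∨ p2 ∨ p2) ∧ (p4 ∨ p4 ∨ ¬p1) ∧ (p4 ∨ p4 ∨ p2) ∧ (p1 ∨ p2 ∨ ¬p1) ∧ (p1 ∨ p2 ∨ p2) ∧ (p1 ∨ p4 ∨ ¬p1) ∧ (p1 ∨ p4 ∨ p2)   (distribute ∨ over ∧)
⇔ (p4 ∨ p2) ∧ (p4 ∨ ¬p1) ∧ (p1 ∨ p2)   (simplify)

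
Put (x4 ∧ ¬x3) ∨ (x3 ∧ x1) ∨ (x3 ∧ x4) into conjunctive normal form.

(x4 ∨ x3) ∧ (x4 ∨ x1)

(x4 ∧ ¬x3) ∨ (x3 ∧ x1) ∨ (x3 ∧ x4)
≡ (x4 ∨ x3 ∨ x3) ∧ (x4 ∨ x3 ∨ x4) ∧ (x4 ∨ x1 ∨ x3) ∧ (x4 ∨ x1 ∨ x4) ∧ (¬x3 ∨ x3 ∨ x3) ∧ (¬x3 ∨ x3 ∨ x4) ∧ (¬x3 ∨ x1 ∨ x3) ∧ (¬x3 ∨ x1 ∨ x4)   — distribute ∨ over ∧
≡ (x4 ∨ x3) ∧ (x4 ∨ x1)   — simplify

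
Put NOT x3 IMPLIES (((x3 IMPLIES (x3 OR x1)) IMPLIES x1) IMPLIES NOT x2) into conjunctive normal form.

NOT x3 IMPLIES (((x3 IMPLIES (x3 OR x1)) IMPLIES x1) IMPLIES NOT x2)
⇔ NOT NOT x3 OR (((x3 IMPLIES (x3 OR x1)) IMPLIES x1) IMPLIES NOT x2)   [eliminate IMPLIES]
⇔ NOT NOT x3 OR NOT ((x3 IMPLIES (x3 OR x1)) IMPLIES x1) OR NOT x2   [eliminate IMPLIES]
⇔ NOT NOT x3 OR NOT (NOT (x3 IMPLIES (x3 OR x1)) OR x1) OR NOT x2   [eliminate IMPLIES]
⇔ NOT NOT x3 OR NOT (NOT (NOT x3 OR x3 OR x1) OR x1) OR NOT x2   [eliminate IMPLIES]
⇔ x3 OR NOT (NOT (NOT x3 OR x3 OR x1) OR x1) OR NOT x2   [double negation]
⇔ x3 OR (NOT NOT (NOT x3 OR x3 OR x1) AND NOT x1) OR NOT x2   [De Morgan]
⇔ x3 OR ((NOT x3 OR x3 OR x1) AND NOT x1) OR NOT x2   [double negation]
⇔ (x3 OR NOT x3 OR x3 OR x1 OR NOT x2) AND (x3 OR NOT x1 OR NOT x2)   [distribute OR over AND]
⇔ x3 OR NOT x1 OR NOT x2   [simplify]

x3 OR NOT x1 OR NOT x2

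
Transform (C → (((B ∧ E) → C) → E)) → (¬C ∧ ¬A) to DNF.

(C ∧ ¬E) ∨ (¬C ∧ ¬A)

(C → (((B ∧ E) → C) → E)) → (¬C ∧ ¬A)
⇔ ¬(C → (((B ∧ E) → C) → E)) ∨ (¬C ∧ ¬A)   (eliminate →)
⇔ ¬(¬C ∨ (((B ∧ E) → C) → E)) ∨ (¬C ∧ ¬A)   (eliminate →)
⇔ ¬(¬C ∨ ¬((B ∧ E) → C) ∨ E) ∨ (¬C ∧ ¬A)   (eliminate →)
⇔ ¬(¬C ∨ ¬(¬(B ∧ E) ∨ C) ∨ E) ∨ (¬C ∧ ¬A)   (eliminate →)
⇔ (¬¬C ∧ ¬¬(¬(B ∧ E) ∨ C) ∧ ¬E) ∨ (¬C ∧ ¬A)   (De Morgan)
⇔ (C ∧ ¬¬(¬(B ∧ E) ∨ C) ∧ ¬E) ∨ (¬C ∧ ¬A)   (double negation)
⇔ (C ∧ (¬(B ∧ E) ∨ C) ∧ ¬E) ∨ (¬C ∧ ¬A)   (double negation)
⇔ (C ∧ (¬B ∨ ¬E ∨ C) ∧ ¬E) ∨ (¬C ∧ ¬A)   (De Morgan)
⇔ (C ∧ ¬B ∧ ¬E) ∨ (C ∧ ¬E ∧ ¬E) ∨ (C ∧ C ∧ ¬E) ∨ (¬C ∧ ¬A)   (distribute ∧ over ∨)
⇔ (C ∧ ¬E) ∨ (¬C ∧ ¬A)   (simplify)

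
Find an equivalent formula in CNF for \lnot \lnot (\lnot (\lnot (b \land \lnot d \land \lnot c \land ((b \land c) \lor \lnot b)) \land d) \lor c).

\lnot d \lor c

\lnot \lnot (\lnot (\lnot (b \land \lnot d \land \lnot c \land ((b \land c) \lor \lnot b)) \land d) \lor c)
≡ \lnot (\lnot (b \land \lnot d \land \lnot c \land ((b \land c) \lor \lnot b)) \land d) \lor c
≡ \lnot \lnot (b \land \lnot d \land \lnot c \land ((b \land c) \lor \lnot b)) \lor \lnot d \lor c
≡ (b \land \lnot d \land \lnot c \land ((b \land c) \lor \lnot b)) \lor \lnot d \lor c
≡ (b \lor \lnot d \lor c) \land (\lnot d \lor \lnot d \lor c) \land (\lnot c \lor \lnot d \lor c) \land (b \lor \lnot b \lor \lnot d \lor c) \land (c \lor \lnot b \lor \lnot d \lor c)
≡ \lnot d \lor c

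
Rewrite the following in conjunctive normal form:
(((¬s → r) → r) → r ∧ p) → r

¬s ∨ r

(((¬s → r) → r) → r ∧ p) → r
≡ ¬(((¬s → r) → r) → r ∧ p) ∨ r   (eliminate →)
≡ ¬(¬((¬s → r) → r) ∨ r ∧ p) ∨ r   (eliminate →)
≡ ¬(¬(¬(¬s → r) ∨ r) ∨ r ∧ p) ∨ r   (eliminate →)
≡ ¬(¬(¬(¬¬s ∨ r) ∨ r) ∨ r ∧ p) ∨ r   (eliminate →)
≡ ¬¬(¬(¬¬s ∨ r) ∨ r) ∧ ¬(r ∧ p) ∨ r   (De Morgan)
≡ (¬(¬¬s ∨ r) ∨ r) ∧ ¬(r ∧ p) ∨ r   (double negation)
≡ (¬¬¬s ∧ ¬r ∨ r) ∧ ¬(r ∧ p) ∨ r   (De Morgan)
≡ (¬s ∧ ¬r ∨ r) ∧ ¬(r ∧ p) ∨ r   (double negation)
≡ (¬s ∧ ¬r ∨ r) ∧ (¬r ∨ ¬p) ∨ r   (De Morgan)
≡ (¬s ∨ r ∨ r) ∧ (¬r ∨ r ∨ r) ∧ (¬r ∨ ¬p ∨ r)   (distribute ∨ over ∧)
≡ ¬s ∨ r   (simplify)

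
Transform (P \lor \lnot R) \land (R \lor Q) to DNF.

(P \lor \lnot R) \land (R \lor Q)
= (P \land R) \lor (P \land Q) \lor (\lnot R \land R) \lor (\lnot R \land Q)   — distribute \land over \lor
= (P \land R) \lor (P \land Q) \lor (\lnot R \land Q)   — simplify

(P \land R) \lor (P \land Q) \lor (\lnot R \land Q)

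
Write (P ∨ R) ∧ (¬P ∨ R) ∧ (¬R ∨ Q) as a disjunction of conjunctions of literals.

(P ∨ R) ∧ (¬P ∨ R) ∧ (¬R ∨ Q)
≡ P ∧ ¬P ∧ ¬R ∨ P ∧ ¬P ∧ Q ∨ P ∧ R ∧ ¬R ∨ P ∧ R ∧ Q ∨ R ∧ ¬P ∧ ¬R ∨ R ∧ ¬P ∧ Q ∨ R ∧ R ∧ ¬R ∨ R ∧ R ∧ Q   [distribute ∧ over ∨]
≡ R ∧ Q   [simplify]

R ∧ Q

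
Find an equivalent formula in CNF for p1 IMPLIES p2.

NOT p1 OR p2

p1 IMPLIES p2
= NOT p1 OR p2   (eliminate IMPLIES)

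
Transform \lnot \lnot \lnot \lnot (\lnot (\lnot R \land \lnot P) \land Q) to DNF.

(R \land Q) \lor (P \land Q)

\lnot \lnot \lnot \lnot (\lnot (\lnot R \land \lnot P) \land Q)
≡ \lnot \lnot (\lnot (\lnot R \land \lnot P) \land Q)   — double negation
≡ \lnot (\lnot R \land \lnot P) \land Q   — double negation
≡ (\lnot \lnot R \lor \lnot \lnot P) \land Q   — De Morgan
≡ (R \lor \lnot \lnot P) \land Q   — double negation
≡ (R \lor P) \land Q   — double negation
≡ (R \land Q) \lor (P \land Q)   — distribute \land over \lor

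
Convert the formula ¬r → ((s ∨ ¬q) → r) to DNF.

r ∨ (¬s ∧ q)

¬r → ((s ∨ ¬q) → r)
= ¬¬r ∨ ((s ∨ ¬q) → r)   (eliminate →)
= ¬¬r ∨ ¬(s ∨ ¬q) ∨ r   (eliminate →)
= r ∨ ¬(s ∨ ¬q) ∨ r   (double negation)
= r ∨ (¬s ∧ ¬¬q) ∨ r   (De Morgan)
= r ∨ (¬s ∧ q) ∨ r   (double negation)
= r ∨ (¬s ∧ q)   (simplify)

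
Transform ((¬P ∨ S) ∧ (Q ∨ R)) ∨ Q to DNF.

((¬P ∨ S) ∧ (Q ∨ R)) ∨ Q
≡ (¬P ∧ Q) ∨ (¬P ∧ R) ∨ (S ∧ Q) ∨ (S ∧ R) ∨ Q   [distribute ∧ over ∨]
≡ (¬P ∧ R) ∨ (S ∧ R) ∨ Q   [simplify]

(¬P ∧ R) ∨ (S ∧ R) ∨ Q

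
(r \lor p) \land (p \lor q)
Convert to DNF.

(r \land q) \lor p

(r \lor p) \land (p \lor q)
= (r \land p) \lor (r \land q) \lor (p \land p) \lor (p \land q)
= (r \land q) \lor p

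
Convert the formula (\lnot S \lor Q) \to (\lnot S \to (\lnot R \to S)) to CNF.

(\lnot S \lor Q) \to (\lnot S \to (\lnot R \to S))
⇔ \lnot (\lnot S \lor Q) \lor (\lnot S \to (\lnot R \to S))
⇔ \lnot (\lnot S \lor Q) \lor \lnot \lnot S \lor (\lnot R \to S)
⇔ \lnot (\lnot S \lor Q) \lor \lnot \lnot S \lor \lnot \lnot R \lor S
⇔ (\lnot \lnot S \land \lnot Q) \lor \lnot \lnot S \lor \lnot \lnot R \lor S
⇔ (S \land \lnot Q) \lor \lnot \lnot S \lor \lnot \lnot R \lor S
⇔ (S \land \lnot Q) \lor S \lor \lnot \lnot R \lor S
⇔ (S \land \lnot Q) \lor S \lor R \lor S
⇔ (S \lor S \lor R \lor S) \land (\lnot Q \lor S \lor R \lor S)
⇔ S \lor R

S \lor R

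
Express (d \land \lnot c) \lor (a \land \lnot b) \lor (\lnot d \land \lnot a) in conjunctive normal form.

(d \lor \lnot b \lor \lnot a) \land (\lnot c \lor a \lor \lnot d) \land (\lnot c \lor \lnot b \lor \lnot d) \land (\lnot c \lor \lnot b \lor \lnot a)

(d \land \lnot c) \lor (a \land \lnot b) \lor (\lnot d \land \lnot a)
≡ (d \lor a \lor \lnot d) \land (d \lor a \lor \lnot a) \land (d \lor \lnot b \lor \lnot d) \land (d \lor \lnot b \lor \lnot a) \land (\lnot c \lor a \lor \lnot d) \land (\lnot c \lor a \lor \lnot a) \land (\lnot c \lor \lnot b \lor \lnot d) \land (\lnot c \lor \lnot b \lor \lnot a)   (distribute \lor over \land)
≡ (d \lor \lnot b \lor \lnot a) \land (\lnot c \lor a \lor \lnot d) \land (\lnot c \lor \lnot b \lor \lnot d) \land (\lnot c \lor \lnot b \lor \lnot a)   (simplify)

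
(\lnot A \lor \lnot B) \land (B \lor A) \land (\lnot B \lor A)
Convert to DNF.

\lnot B \land A

(\lnot A \lor \lnot B) \land (B \lor A) \land (\lnot B \lor A)
⇔ (\lnot A \land B \land \lnot B) \lor (\lnot A \land B \land A) \lor (\lnot A \land A \land \lnot B) \lor (\lnot A \land A \land A) \lor (\lnot B \land B \land \lnot B) \lor (\lnot B \land B \land A) \lor (\lnot B \land A \land \lnot B) \lor (\lnot B \land A \land A)   (distribute \land over \lor)
⇔ \lnot B \land A   (simplify)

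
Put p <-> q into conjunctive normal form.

(~p | q) & (~q | p)

p <-> q
= (p -> q) & (q -> p)   [eliminate <->]
= (~p | q) & (q -> p)   [eliminate ->]
= (~p | q) & (~q | p)   [eliminate ->]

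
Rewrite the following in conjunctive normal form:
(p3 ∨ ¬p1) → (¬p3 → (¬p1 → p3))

p1 ∨ p3

(p3 ∨ ¬p1) → (¬p3 → (¬p1 → p3))
≡ ¬(p3 ∨ ¬p1) ∨ (¬p3 → (¬p1 → p3))
≡ ¬(p3 ∨ ¬p1) ∨ ¬¬p3 ∨ (¬p1 → p3)
≡ ¬(p3 ∨ ¬p1) ∨ ¬¬p3 ∨ ¬¬p1 ∨ p3
≡ (¬p3 ∧ ¬¬p1) ∨ ¬¬p3 ∨ ¬¬p1 ∨ p3
≡ (¬p3 ∧ p1) ∨ ¬¬p3 ∨ ¬¬p1 ∨ p3
≡ (¬p3 ∧ p1) ∨ p3 ∨ ¬¬p1 ∨ p3
≡ (¬p3 ∧ p1) ∨ p3 ∨ p1 ∨ p3
≡ (¬p3 ∨ p3 ∨ p1 ∨ p3) ∧ (p1 ∨ p3 ∨ p1 ∨ p3)
≡ p1 ∨ p3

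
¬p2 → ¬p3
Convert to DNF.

¬p2 → ¬p3
≡ ¬¬p2 ∨ ¬p3   (eliminate →)
≡ p2 ∨ ¬p3   (double negation)

p2 ∨ ¬p3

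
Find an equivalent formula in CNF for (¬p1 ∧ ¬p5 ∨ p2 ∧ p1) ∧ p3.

(¬p1 ∧ ¬p5 ∨ p2 ∧ p1) ∧ p3
≡ (¬p1 ∨ p2) ∧ (¬p1 ∨ p1) ∧ (¬p5 ∨ p2) ∧ (¬p5 ∨ p1) ∧ p3   [distribute ∨ over ∧]
≡ (¬p1 ∨ p2) ∧ (¬p5 ∨ p2) ∧ (¬p5 ∨ p1) ∧ p3   [simplify]

(¬p1 ∨ p2) ∧ (¬p5 ∨ p2) ∧ (¬p5 ∨ p1) ∧ p3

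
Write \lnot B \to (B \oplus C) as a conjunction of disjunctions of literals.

B \lor C

\lnot B \to (B \oplus C)
= \lnot \lnot B \lor (B \oplus C)   — eliminate \to
= \lnot \lnot B \lor ((B \lor C) \land \lnot (B \land C))   — expand \oplus
= B \lor ((B \lor C) \land \lnot (B \land C))   — double negation
= B \lor ((B \lor C) \land (\lnot B \lor \lnot C))   — De Morgan
= (B \lor B \lor C) \land (B \lor \lnot B \lor \lnot C)   — distribute \lor over \land
= B \lor C   — simplify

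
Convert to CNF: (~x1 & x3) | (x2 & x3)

(~x1 & x3) | (x2 & x3)
≡ (~x1 | x2) & (~x1 | x3) & (x3 | x2) & (x3 | x3)
≡ (~x1 | x2) & x3

(~x1 | x2) & x3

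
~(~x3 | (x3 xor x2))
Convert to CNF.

~(~x3 | (x3 xor x2))
≡ ~(~x3 | ((x3 | x2) & ~(x3 & x2)))   [expand xor]
≡ ~~x3 & ~((x3 | x2) & ~(x3 & x2))   [De Morgan]
≡ x3 & ~((x3 | x2) & ~(x3 & x2))   [double negation]
≡ x3 & (~(x3 | x2) | ~~(x3 & x2))   [De Morgan]
≡ x3 & ((~x3 & ~x2) | ~~(x3 & x2))   [De Morgan]
≡ x3 & ((~x3 & ~x2) | (x3 & x2))   [double negation]
≡ x3 & (~x3 | x3) & (~x3 | x2) & (~x2 | x3) & (~x2 | x2)   [distribute | over &]
≡ x3 & (~x3 | x2)   [simplify]

x3 & (~x3 | x2)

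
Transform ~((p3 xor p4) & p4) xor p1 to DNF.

(p4 & p3 & ~p1) | (~p4 & ~p1) | (~p3 & p4 & p1)

~((p3 xor p4) & p4) xor p1
≡ (~((p3 xor p4) & p4) & ~p1) | (~~((p3 xor p4) & p4) & p1)   — expand xor
≡ (~(((p3 & ~p4) | (~p3 & p4)) & p4) & ~p1) | (~~((p3 xor p4) & p4) & p1)   — expand xor
≡ (~(((p3 & ~p4) | (~p3 & p4)) & p4) & ~p1) | (~~(((p3 & ~p4) | (~p3 & p4)) & p4) & p1)   — expand xor
≡ ((~((p3 & ~p4) | (~p3 & p4)) | ~p4) & ~p1) | (~~(((p3 & ~p4) | (~p3 & p4)) & p4) & p1)   — De Morgan
≡ (((~(p3 & ~p4) & ~(~p3 & p4)) | ~p4) & ~p1) | (~~(((p3 & ~p4) | (~p3 & p4)) & p4) & p1)   — De Morgan
≡ ((((~p3 | ~~p4) & ~(~p3 & p4)) | ~p4) & ~p1) | (~~(((p3 & ~p4) | (~p3 & p4)) & p4) & p1)   — De Morgan
≡ ((((~p3 | p4) & ~(~p3 & p4)) | ~p4) & ~p1) | (~~(((p3 & ~p4) | (~p3 & p4)) & p4) & p1)   — double negation
≡ ((((~p3 | p4) & (~~p3 | ~p4)) | ~p4) & ~p1) | (~~(((p3 & ~p4) | (~p3 & p4)) & p4) & p1)   — De Morgan
≡ ((((~p3 | p4) & (p3 | ~p4)) | ~p4) & ~p1) | (~~(((p3 & ~p4) | (~p3 & p4)) & p4) & p1)   — double negation
≡ ((((~p3 | p4) & (p3 | ~p4)) | ~p4) & ~p1) | (((p3 & ~p4) | (~p3 & p4)) & p4 & p1)   — double negation
≡ (~p3 & p3 & ~p1) | (~p3 & ~p4 & ~p1) | (p4 & p3 & ~p1) | (p4 & ~p4 & ~p1) | (~p4 & ~p1) | (p3 & ~p4 & p4 & p1) | (~p3 & p4 & p4 & p1)   — distribute & over |
≡ (p4 & p3 & ~p1) | (~p4 & ~p1) | (~p3 & p4 & p1)   — simplify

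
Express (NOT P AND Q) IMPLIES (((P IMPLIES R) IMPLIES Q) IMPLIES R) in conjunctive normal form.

P OR NOT Q OR R

(NOT P AND Q) IMPLIES (((P IMPLIES R) IMPLIES Q) IMPLIES R)
≡ NOT (NOT P AND Q) OR (((P IMPLIES R) IMPLIES Q) IMPLIES R)   — eliminate IMPLIES
≡ NOT (NOT P AND Q) OR NOT ((P IMPLIES R) IMPLIES Q) OR R   — eliminate IMPLIES
≡ NOT (NOT P AND Q) OR NOT (NOT (P IMPLIES R) OR Q) OR R   — eliminate IMPLIES
≡ NOT (NOT P AND Q) OR NOT (NOT (NOT P OR R) OR Q) OR R   — eliminate IMPLIES
≡ NOT NOT P OR NOT Q OR NOT (NOT (NOT P OR R) OR Q) OR R   — De Morgan
≡ P OR NOT Q OR NOT (NOT (NOT P OR R) OR Q) OR R   — double negation
≡ P OR NOT Q OR (NOT NOT (NOT P OR R) AND NOT Q) OR R   — De Morgan
≡ P OR NOT Q OR ((NOT P OR R) AND NOT Q) OR R   — double negation
≡ (P OR NOT Q OR NOT P OR R OR R) AND (P OR NOT Q OR NOT Q OR R)   — distribute OR over AND
≡ P OR NOT Q OR R   — simplify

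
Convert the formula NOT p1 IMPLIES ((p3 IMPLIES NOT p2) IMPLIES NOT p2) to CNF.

NOT p1 IMPLIES ((p3 IMPLIES NOT p2) IMPLIES NOT p2)
≡ NOT NOT p1 OR ((p3 IMPLIES NOT p2) IMPLIES NOT p2)   (eliminate IMPLIES)
≡ NOT NOT p1 OR NOT (p3 IMPLIES NOT p2) OR NOT p2   (eliminate IMPLIES)
≡ NOT NOT p1 OR NOT (NOT p3 OR NOT p2) OR NOT p2   (eliminate IMPLIES)
≡ p1 OR NOT (NOT p3 OR NOT p2) OR NOT p2   (double negation)
≡ p1 OR (NOT NOT p3 AND NOT NOT p2) OR NOT p2   (De Morgan)
≡ p1 OR (p3 AND NOT NOT p2) OR NOT p2   (double negation)
≡ p1 OR (p3 AND p2) OR NOT p2   (double negation)
≡ (p1 OR p3 OR NOT p2) AND (p1 OR p2 OR NOT p2)   (distribute OR over AND)
≡ p1 OR p3 OR NOT p2   (simplify)

p1 OR p3 OR NOT p2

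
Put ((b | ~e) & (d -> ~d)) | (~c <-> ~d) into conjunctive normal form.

((b | ~e) & (d -> ~d)) | (~c <-> ~d)
⇔ ((b | ~e) & (~d | ~d)) | (~c <-> ~d)   (eliminate ->)
⇔ ((b | ~e) & (~d | ~d)) | ((~c -> ~d) & (~d -> ~c))   (eliminate <->)
⇔ ((b | ~e) & (~d | ~d)) | ((~~c | ~d) & (~d -> ~c))   (eliminate ->)
⇔ ((b | ~e) & (~d | ~d)) | ((~~c | ~d) & (~~d | ~c))   (eliminate ->)
⇔ ((b | ~e) & (~d | ~d)) | ((c | ~d) & (~~d | ~c))   (double negation)
⇔ ((b | ~e) & (~d | ~d)) | ((c | ~d) & (d | ~c))   (double negation)
⇔ (b | ~e | c | ~d) & (b | ~e | d | ~c) & (~d | ~d | c | ~d) & (~d | ~d | d | ~c)   (distribute | over &)
⇔ (b | ~e | d | ~c) & (~d | c)   (simplify)

(b | ~e | d | ~c) & (~d | c)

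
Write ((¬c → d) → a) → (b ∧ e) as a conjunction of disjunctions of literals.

(c ∨ d ∨ b) ∧ (c ∨ d ∨ e) ∧ (¬a ∨ b) ∧ (¬a ∨ e)

((¬c → d) → a) → (b ∧ e)
≡ ¬((¬c → d) → a) ∨ (b ∧ e)   — eliminate →
≡ ¬(¬(¬c → d) ∨ a) ∨ (b ∧ e)   — eliminate →
≡ ¬(¬(¬¬c ∨ d) ∨ a) ∨ (b ∧ e)   — eliminate →
≡ (¬¬(¬¬c ∨ d) ∧ ¬a) ∨ (b ∧ e)   — De Morgan
≡ ((¬¬c ∨ d) ∧ ¬a) ∨ (b ∧ e)   — double negation
≡ ((c ∨ d) ∧ ¬a) ∨ (b ∧ e)   — double negation
≡ (c ∨ d ∨ b) ∧ (c ∨ d ∨ e) ∧ (¬a ∨ b) ∧ (¬a ∨ e)   — distribute ∨ over ∧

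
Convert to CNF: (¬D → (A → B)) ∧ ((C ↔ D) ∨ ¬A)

(¬D → (A → B)) ∧ ((C ↔ D) ∨ ¬A)
≡ (¬¬D ∨ (A → B)) ∧ ((C ↔ D) ∨ ¬A)   [eliminate →]
≡ (¬¬D ∨ ¬A ∨ B) ∧ ((C ↔ D) ∨ ¬A)   [eliminate →]
≡ (¬¬D ∨ ¬A ∨ B) ∧ (((C → D) ∧ (D → C)) ∨ ¬A)   [eliminate ↔]
≡ (¬¬D ∨ ¬A ∨ B) ∧ (((¬C ∨ D) ∧ (D → C)) ∨ ¬A)   [eliminate →]
≡ (¬¬D ∨ ¬A ∨ B) ∧ (((¬C ∨ D) ∧ (¬D ∨ C)) ∨ ¬A)   [eliminate →]
≡ (D ∨ ¬A ∨ B) ∧ (((¬C ∨ D) ∧ (¬D ∨ C)) ∨ ¬A)   [double negation]
≡ (D ∨ ¬A ∨ B) ∧ (¬C ∨ D ∨ ¬A) ∧ (¬D ∨ C ∨ ¬A)   [distribute ∨ over ∧]

(D ∨ ¬A ∨ B) ∧ (¬C ∨ D ∨ ¬A) ∧ (¬D ∨ C ∨ ¬A)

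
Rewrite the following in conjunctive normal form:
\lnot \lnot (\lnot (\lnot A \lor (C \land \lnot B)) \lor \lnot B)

A \lor \lnot B

\lnot \lnot (\lnot (\lnot A \lor (C \land \lnot B)) \lor \lnot B)
⇔ \lnot (\lnot A \lor (C \land \lnot B)) \lor \lnot B   [double negation]
⇔ (\lnot \lnot A \land \lnot (C \land \lnot B)) \lor \lnot B   [De Morgan]
⇔ (A \land \lnot (C \land \lnot B)) \lor \lnot B   [double negation]
⇔ (A \land (\lnot C \lor \lnot \lnot B)) \lor \lnot B   [De Morgan]
⇔ (A \land (\lnot C \lor B)) \lor \lnot B   [double negation]
⇔ (A \lor \lnot B) \land (\lnot C \lor B \lor \lnot B)   [distribute \lor over \land]
⇔ A \lor \lnot B   [simplify]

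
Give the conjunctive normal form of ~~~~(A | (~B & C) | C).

~~~~(A | (~B & C) | C)
⇔ ~~(A | (~B & C) | C)   (double negation)
⇔ A | (~B & C) | C   (double negation)
⇔ (A | ~B | C) & (A | C | C)   (distribute | over &)
⇔ A | C   (simplify)

A | C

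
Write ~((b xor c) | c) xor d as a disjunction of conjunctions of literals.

~((b xor c) | c) xor d
= (~((b xor c) | c) & ~d) | (~~((b xor c) | c) & d)   — expand xor
= (~((b & ~c) | (~b & c) | c) & ~d) | (~~((b xor c) | c) & d)   — expand xor
= (~((b & ~c) | (~b & c) | c) & ~d) | (~~((b & ~c) | (~b & c) | c) & d)   — expand xor
= (~(b & ~c) & ~(~b & c) & ~c & ~d) | (~~((b & ~c) | (~b & c) | c) & d)   — De Morgan
= ((~b | ~~c) & ~(~b & c) & ~c & ~d) | (~~((b & ~c) | (~b & c) | c) & d)   — De Morgan
= ((~b | c) & ~(~b & c) & ~c & ~d) | (~~((b & ~c) | (~b & c) | c) & d)   — double negation
= ((~b | c) & (~~b | ~c) & ~c & ~d) | (~~((b & ~c) | (~b & c) | c) & d)   — De Morgan
= ((~b | c) & (b | ~c) & ~c & ~d) | (~~((b & ~c) | (~b & c) | c) & d)   — double negation
= ((~b | c) & (b | ~c) & ~c & ~d) | (((b & ~c) | (~b & c) | c) & d)   — double negation
= (~b & b & ~c & ~d) | (~b & ~c & ~c & ~d) | (c & b & ~c & ~d) | (c & ~c & ~c & ~d) | (b & ~c & d) | (~b & c & d) | (c & d)   — distribute & over |
= (~b & ~c & ~d) | (b & ~c & d) | (c & d)   — simplify

(~b & ~c & ~d) | (b & ~c & d) | (c & d)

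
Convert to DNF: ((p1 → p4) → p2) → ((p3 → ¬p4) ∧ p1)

(¬p1 ∧ ¬p2) ∨ (p4 ∧ ¬p2) ∨ (¬p3 ∧ p1) ∨ (¬p4 ∧ p1)

((p1 → p4) → p2) → ((p3 → ¬p4) ∧ p1)
= ¬((p1 → p4) → p2) ∨ ((p3 → ¬p4) ∧ p1)   [eliminate →]
= ¬(¬(p1 → p4) ∨ p2) ∨ ((p3 → ¬p4) ∧ p1)   [eliminate →]
= ¬(¬(¬p1 ∨ p4) ∨ p2) ∨ ((p3 → ¬p4) ∧ p1)   [eliminate →]
= ¬(¬(¬p1 ∨ p4) ∨ p2) ∨ ((¬p3 ∨ ¬p4) ∧ p1)   [eliminate →]
= (¬¬(¬p1 ∨ p4) ∧ ¬p2) ∨ ((¬p3 ∨ ¬p4) ∧ p1)   [De Morgan]
= ((¬p1 ∨ p4) ∧ ¬p2) ∨ ((¬p3 ∨ ¬p4) ∧ p1)   [double negation]
= (¬p1 ∧ ¬p2) ∨ (p4 ∧ ¬p2) ∨ (¬p3 ∧ p1) ∨ (¬p4 ∧ p1)   [distribute ∧ over ∨]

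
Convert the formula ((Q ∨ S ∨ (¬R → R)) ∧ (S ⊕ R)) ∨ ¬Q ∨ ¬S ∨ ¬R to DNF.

((Q ∨ S ∨ (¬R → R)) ∧ (S ⊕ R)) ∨ ¬Q ∨ ¬S ∨ ¬R
≡ ((Q ∨ S ∨ ¬¬R ∨ R) ∧ (S ⊕ R)) ∨ ¬Q ∨ ¬S ∨ ¬R   [eliminate →]
≡ ((Q ∨ S ∨ ¬¬R ∨ R) ∧ ((S ∧ ¬R) ∨ (¬S ∧ R))) ∨ ¬Q ∨ ¬S ∨ ¬R   [expand ⊕]
≡ ((Q ∨ S ∨ R ∨ R) ∧ ((S ∧ ¬R) ∨ (¬S ∧ R))) ∨ ¬Q ∨ ¬S ∨ ¬R   [double negation]
≡ (Q ∧ S ∧ ¬R) ∨ (Q ∧ ¬S ∧ R) ∨ (S ∧ S ∧ ¬R) ∨ (S ∧ ¬S ∧ R) ∨ (R ∧ S ∧ ¬R) ∨ (R ∧ ¬S ∧ R) ∨ (R ∧ S ∧ ¬R) ∨ (R ∧ ¬S ∧ R) ∨ ¬Q ∨ ¬S ∨ ¬R   [distribute ∧ over ∨]
≡ ¬Q ∨ ¬S ∨ ¬R   [simplify]

¬Q ∨ ¬S ∨ ¬R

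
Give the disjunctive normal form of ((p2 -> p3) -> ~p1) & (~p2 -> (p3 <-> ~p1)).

(p2 & ~p3) | (~p1 & p2) | (~p1 & p3)

((p2 -> p3) -> ~p1) & (~p2 -> (p3 <-> ~p1))
≡ (~(p2 -> p3) | ~p1) & (~p2 -> (p3 <-> ~p1))
≡ (~(~p2 | p3) | ~p1) & (~p2 -> (p3 <-> ~p1))
≡ (~(~p2 | p3) | ~p1) & (~~p2 | (p3 <-> ~p1))
≡ (~(~p2 | p3) | ~p1) & (~~p2 | ((p3 -> ~p1) & (~p1 -> p3)))
≡ (~(~p2 | p3) | ~p1) & (~~p2 | ((~p3 | ~p1) & (~p1 -> p3)))
≡ (~(~p2 | p3) | ~p1) & (~~p2 | ((~p3 | ~p1) & (~~p1 | p3)))
≡ ((~~p2 & ~p3) | ~p1) & (~~p2 | ((~p3 | ~p1) & (~~p1 | p3)))
≡ ((p2 & ~p3) | ~p1) & (~~p2 | ((~p3 | ~p1) & (~~p1 | p3)))
≡ ((p2 & ~p3) | ~p1) & (p2 | ((~p3 | ~p1) & (~~p1 | p3)))
≡ ((p2 & ~p3) | ~p1) & (p2 | ((~p3 | ~p1) & (p1 | p3)))
≡ (p2 & ~p3 & p2) | (p2 & ~p3 & ~p3 & p1) | (p2 & ~p3 & ~p3 & p3) | (p2 & ~p3 & ~p1 & p1) | (p2 & ~p3 & ~p1 & p3) | (~p1 & p2) | (~p1 & ~p3 & p1) | (~p1 & ~p3 & p3) | (~p1 & ~p1 & p1) | (~p1 & ~p1 & p3)
≡ (p2 & ~p3) | (~p1 & p2) | (~p1 & p3)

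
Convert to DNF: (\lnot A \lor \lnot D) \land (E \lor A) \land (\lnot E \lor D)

(\lnot A \land E \land D) \lor (\lnot D \land A \land \lnot E)

(\lnot A \lor \lnot D) \land (E \lor A) \land (\lnot E \lor D)
= (\lnot A \land E \land \lnot E) \lor (\lnot A \land E \land D) \lor (\lnot A \land A \land \lnot E) \lor (\lnot A \land A \land D) \lor (\lnot D \land E \land \lnot E) \lor (\lnot D \land E \land D) \lor (\lnot D \land A \land \lnot E) \lor (\lnot D \land A \land D)
= (\lnot A \land E \land D) \lor (\lnot D \land A \land \lnot E)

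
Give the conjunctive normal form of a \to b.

\lnot a \lor b

a \to b
= \lnot a \lor b   [eliminate \to]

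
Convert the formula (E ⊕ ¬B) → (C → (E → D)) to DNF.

(E ⊕ ¬B) → (C → (E → D))
⇔ ¬(E ⊕ ¬B) ∨ (C → (E → D))   — eliminate →
⇔ ¬((E ∧ ¬¬B) ∨ (¬E ∧ ¬B)) ∨ (C → (E → D))   — expand ⊕
⇔ ¬((E ∧ ¬¬B) ∨ (¬E ∧ ¬B)) ∨ ¬C ∨ (E → D)   — eliminate →
⇔ ¬((E ∧ ¬¬B) ∨ (¬E ∧ ¬B)) ∨ ¬C ∨ ¬E ∨ D   — eliminate →
⇔ (¬(E ∧ ¬¬B) ∧ ¬(¬E ∧ ¬B)) ∨ ¬C ∨ ¬E ∨ D   — De Morgan
⇔ ((¬E ∨ ¬¬¬B) ∧ ¬(¬E ∧ ¬B)) ∨ ¬C ∨ ¬E ∨ D   — De Morgan
⇔ ((¬E ∨ ¬B) ∧ ¬(¬E ∧ ¬B)) ∨ ¬C ∨ ¬E ∨ D   — double negation
⇔ ((¬E ∨ ¬B) ∧ (¬¬E ∨ ¬¬B)) ∨ ¬C ∨ ¬E ∨ D   — De Morgan
⇔ ((¬E ∨ ¬B) ∧ (E ∨ ¬¬B)) ∨ ¬C ∨ ¬E ∨ D   — double negation
⇔ ((¬E ∨ ¬B) ∧ (E ∨ B)) ∨ ¬C ∨ ¬E ∨ D   — double negation
⇔ (¬E ∧ E) ∨ (¬E ∧ B) ∨ (¬B ∧ E) ∨ (¬B ∧ B) ∨ ¬C ∨ ¬E ∨ D   — distribute ∧ over ∨
⇔ (¬B ∧ E) ∨ ¬C ∨ ¬E ∨ D   — simplify

(¬B ∧ E) ∨ ¬C ∨ ¬E ∨ D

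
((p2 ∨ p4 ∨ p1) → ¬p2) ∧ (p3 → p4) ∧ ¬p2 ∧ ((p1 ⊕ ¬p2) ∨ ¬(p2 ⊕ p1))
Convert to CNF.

((p2 ∨ p4 ∨ p1) → ¬p2) ∧ (p3 → p4) ∧ ¬p2 ∧ ((p1 ⊕ ¬p2) ∨ ¬(p2 ⊕ p1))
≡ (¬(p2 ∨ p4 ∨ p1) ∨ ¬p2) ∧ (p3 → p4) ∧ ¬p2 ∧ ((p1 ⊕ ¬p2) ∨ ¬(p2 ⊕ p1))
≡ (¬(p2 ∨ p4 ∨ p1) ∨ ¬p2) ∧ (¬p3 ∨ p4) ∧ ¬p2 ∧ ((p1 ⊕ ¬p2) ∨ ¬(p2 ⊕ p1))
≡ (¬(p2 ∨ p4 ∨ p1) ∨ ¬p2) ∧ (¬p3 ∨ p4) ∧ ¬p2 ∧ (((p1 ∨ ¬p2) ∧ ¬(p1 ∧ ¬p2)) ∨ ¬(p2 ⊕ p1))
≡ (¬(p2 ∨ p4 ∨ p1) ∨ ¬p2) ∧ (¬p3 ∨ p4) ∧ ¬p2 ∧ (((p1 ∨ ¬p2) ∧ ¬(p1 ∧ ¬p2)) ∨ ¬((p2 ∨ p1) ∧ ¬(p2 ∧ p1)))
≡ ((¬p2 ∧ ¬p4 ∧ ¬p1) ∨ ¬p2) ∧ (¬p3 ∨ p4) ∧ ¬p2 ∧ (((p1 ∨ ¬p2) ∧ ¬(p1 ∧ ¬p2)) ∨ ¬((p2 ∨ p1) ∧ ¬(p2 ∧ p1)))
≡ ((¬p2 ∧ ¬p4 ∧ ¬p1) ∨ ¬p2) ∧ (¬p3 ∨ p4) ∧ ¬p2 ∧ (((p1 ∨ ¬p2) ∧ (¬p1 ∨ ¬¬p2)) ∨ ¬((p2 ∨ p1) ∧ ¬(p2 ∧ p1)))
≡ ((¬p2 ∧ ¬p4 ∧ ¬p1) ∨ ¬p2) ∧ (¬p3 ∨ p4) ∧ ¬p2 ∧ (((p1 ∨ ¬p2) ∧ (¬p1 ∨ p2)) ∨ ¬((p2 ∨ p1) ∧ ¬(p2 ∧ p1)))
≡ ((¬p2 ∧ ¬p4 ∧ ¬p1) ∨ ¬p2) ∧ (¬p3 ∨ p4) ∧ ¬p2 ∧ (((p1 ∨ ¬p2) ∧ (¬p1 ∨ p2)) ∨ ¬(p2 ∨ p1) ∨ ¬¬(p2 ∧ p1))
≡ ((¬p2 ∧ ¬p4 ∧ ¬p1) ∨ ¬p2) ∧ (¬p3 ∨ p4) ∧ ¬p2 ∧ (((p1 ∨ ¬p2) ∧ (¬p1 ∨ p2)) ∨ (¬p2 ∧ ¬p1) ∨ ¬¬(p2 ∧ p1))
≡ ((¬p2 ∧ ¬p4 ∧ ¬p1) ∨ ¬p2) ∧ (¬p3 ∨ p4) ∧ ¬p2 ∧ (((p1 ∨ ¬p2) ∧ (¬p1 ∨ p2)) ∨ (¬p2 ∧ ¬p1) ∨ (p2 ∧ p1))
≡ (¬p2 ∨ ¬p2) ∧ (¬p4 ∨ ¬p2) ∧ (¬p1 ∨ ¬p2) ∧ (¬p3 ∨ p4) ∧ ¬p2 ∧ (p1 ∨ ¬p2 ∨ ¬p2 ∨ p2) ∧ (p1 ∨ ¬p2 ∨ ¬p2 ∨ p1) ∧ (p1 ∨ ¬p2 ∨ ¬p1 ∨ p2) ∧ (p1 ∨ ¬p2 ∨ ¬p1 ∨ p1) ∧ (¬p1 ∨ p2 ∨ ¬p2 ∨ p2) ∧ (¬p1 ∨ p2 ∨ ¬p2 ∨ p1) ∧ (¬p1 ∨ p2 ∨ ¬p1 ∨ p2) ∧ (¬p1 ∨ p2 ∨ ¬p1 ∨ p1)
≡ ¬p2 ∧ (¬p3 ∨ p4) ∧ (¬p1 ∨ p2)

¬p2 ∧ (¬p3 ∨ p4) ∧ (¬p1 ∨ p2)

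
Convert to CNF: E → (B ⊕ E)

E → (B ⊕ E)
⇔ ¬E ∨ (B ⊕ E)
⇔ ¬E ∨ ((B ∨ E) ∧ ¬(B ∧ E))
⇔ ¬E ∨ ((B ∨ E) ∧ (¬B ∨ ¬E))
⇔ (¬E ∨ B ∨ E) ∧ (¬E ∨ ¬B ∨ ¬E)
⇔ ¬E ∨ ¬B

¬E ∨ ¬B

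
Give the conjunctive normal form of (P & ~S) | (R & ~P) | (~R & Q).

(P & ~S) | (R & ~P) | (~R & Q)
≡ (P | R | ~R) & (P | R | Q) & (P | ~P | ~R) & (P | ~P | Q) & (~S | R | ~R) & (~S | R | Q) & (~S | ~P | ~R) & (~S | ~P | Q)
≡ (P | R | Q) & (~S | R | Q) & (~S | ~P | ~R) & (~S | ~P | Q)

(P | R | Q) & (~S | R | Q) & (~S | ~P | ~R) & (~S | ~P | Q)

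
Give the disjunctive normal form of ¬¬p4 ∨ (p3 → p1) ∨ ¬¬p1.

p4 ∨ ¬p3 ∨ p1

¬¬p4 ∨ (p3 → p1) ∨ ¬¬p1
≡ ¬¬p4 ∨ ¬p3 ∨ p1 ∨ ¬¬p1   (eliminate →)
≡ p4 ∨ ¬p3 ∨ p1 ∨ ¬¬p1   (double negation)
≡ p4 ∨ ¬p3 ∨ p1 ∨ p1   (double negation)
≡ p4 ∨ ¬p3 ∨ p1   (simplify)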